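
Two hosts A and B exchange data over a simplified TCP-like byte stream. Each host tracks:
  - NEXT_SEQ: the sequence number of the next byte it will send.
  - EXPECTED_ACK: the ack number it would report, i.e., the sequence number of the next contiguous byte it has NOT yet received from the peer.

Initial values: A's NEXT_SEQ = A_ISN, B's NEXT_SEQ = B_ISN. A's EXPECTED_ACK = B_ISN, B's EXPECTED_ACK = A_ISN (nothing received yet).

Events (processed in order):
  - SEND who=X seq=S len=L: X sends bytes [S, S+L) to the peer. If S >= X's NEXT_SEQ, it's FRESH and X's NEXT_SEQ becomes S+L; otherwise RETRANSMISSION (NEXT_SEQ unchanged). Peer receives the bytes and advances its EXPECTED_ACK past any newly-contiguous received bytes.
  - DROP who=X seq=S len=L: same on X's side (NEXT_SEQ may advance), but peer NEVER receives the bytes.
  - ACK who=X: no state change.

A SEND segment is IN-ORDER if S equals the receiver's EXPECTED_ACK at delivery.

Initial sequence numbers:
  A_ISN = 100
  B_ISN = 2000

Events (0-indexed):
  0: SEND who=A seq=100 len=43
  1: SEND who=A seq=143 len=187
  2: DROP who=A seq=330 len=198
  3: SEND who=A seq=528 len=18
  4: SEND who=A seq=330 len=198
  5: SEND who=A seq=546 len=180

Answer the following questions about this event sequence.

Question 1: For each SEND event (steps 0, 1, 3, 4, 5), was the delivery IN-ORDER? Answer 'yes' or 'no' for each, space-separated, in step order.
Step 0: SEND seq=100 -> in-order
Step 1: SEND seq=143 -> in-order
Step 3: SEND seq=528 -> out-of-order
Step 4: SEND seq=330 -> in-order
Step 5: SEND seq=546 -> in-order

Answer: yes yes no yes yes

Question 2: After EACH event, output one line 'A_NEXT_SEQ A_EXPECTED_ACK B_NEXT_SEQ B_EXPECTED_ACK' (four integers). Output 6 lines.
143 2000 2000 143
330 2000 2000 330
528 2000 2000 330
546 2000 2000 330
546 2000 2000 546
726 2000 2000 726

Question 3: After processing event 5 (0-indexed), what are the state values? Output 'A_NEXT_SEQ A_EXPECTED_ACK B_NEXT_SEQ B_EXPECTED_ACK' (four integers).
After event 0: A_seq=143 A_ack=2000 B_seq=2000 B_ack=143
After event 1: A_seq=330 A_ack=2000 B_seq=2000 B_ack=330
After event 2: A_seq=528 A_ack=2000 B_seq=2000 B_ack=330
After event 3: A_seq=546 A_ack=2000 B_seq=2000 B_ack=330
After event 4: A_seq=546 A_ack=2000 B_seq=2000 B_ack=546
After event 5: A_seq=726 A_ack=2000 B_seq=2000 B_ack=726

726 2000 2000 726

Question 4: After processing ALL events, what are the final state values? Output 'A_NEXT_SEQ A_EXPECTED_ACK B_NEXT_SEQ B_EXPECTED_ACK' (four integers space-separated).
After event 0: A_seq=143 A_ack=2000 B_seq=2000 B_ack=143
After event 1: A_seq=330 A_ack=2000 B_seq=2000 B_ack=330
After event 2: A_seq=528 A_ack=2000 B_seq=2000 B_ack=330
After event 3: A_seq=546 A_ack=2000 B_seq=2000 B_ack=330
After event 4: A_seq=546 A_ack=2000 B_seq=2000 B_ack=546
After event 5: A_seq=726 A_ack=2000 B_seq=2000 B_ack=726

Answer: 726 2000 2000 726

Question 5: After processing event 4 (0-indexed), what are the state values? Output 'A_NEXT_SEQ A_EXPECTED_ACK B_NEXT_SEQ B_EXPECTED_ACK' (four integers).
After event 0: A_seq=143 A_ack=2000 B_seq=2000 B_ack=143
After event 1: A_seq=330 A_ack=2000 B_seq=2000 B_ack=330
After event 2: A_seq=528 A_ack=2000 B_seq=2000 B_ack=330
After event 3: A_seq=546 A_ack=2000 B_seq=2000 B_ack=330
After event 4: A_seq=546 A_ack=2000 B_seq=2000 B_ack=546

546 2000 2000 546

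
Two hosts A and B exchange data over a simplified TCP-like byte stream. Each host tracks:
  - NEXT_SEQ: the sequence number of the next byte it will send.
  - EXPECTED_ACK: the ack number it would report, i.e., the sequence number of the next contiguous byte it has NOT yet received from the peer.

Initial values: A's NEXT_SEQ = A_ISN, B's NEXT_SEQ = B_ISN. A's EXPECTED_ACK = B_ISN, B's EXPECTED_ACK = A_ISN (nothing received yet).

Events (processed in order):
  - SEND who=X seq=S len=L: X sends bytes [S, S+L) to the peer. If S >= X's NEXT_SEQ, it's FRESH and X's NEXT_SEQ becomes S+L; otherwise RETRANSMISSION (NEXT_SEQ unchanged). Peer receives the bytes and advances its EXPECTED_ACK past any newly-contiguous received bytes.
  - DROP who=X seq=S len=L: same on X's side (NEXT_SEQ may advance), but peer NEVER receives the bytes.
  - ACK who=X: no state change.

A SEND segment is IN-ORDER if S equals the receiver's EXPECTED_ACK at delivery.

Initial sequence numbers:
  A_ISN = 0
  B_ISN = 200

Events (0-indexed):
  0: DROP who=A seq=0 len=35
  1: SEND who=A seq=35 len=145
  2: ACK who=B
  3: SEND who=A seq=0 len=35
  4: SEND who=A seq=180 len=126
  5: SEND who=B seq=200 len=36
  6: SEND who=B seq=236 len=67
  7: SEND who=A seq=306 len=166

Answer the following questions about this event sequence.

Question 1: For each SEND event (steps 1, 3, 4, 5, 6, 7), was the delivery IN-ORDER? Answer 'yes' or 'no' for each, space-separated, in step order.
Answer: no yes yes yes yes yes

Derivation:
Step 1: SEND seq=35 -> out-of-order
Step 3: SEND seq=0 -> in-order
Step 4: SEND seq=180 -> in-order
Step 5: SEND seq=200 -> in-order
Step 6: SEND seq=236 -> in-order
Step 7: SEND seq=306 -> in-order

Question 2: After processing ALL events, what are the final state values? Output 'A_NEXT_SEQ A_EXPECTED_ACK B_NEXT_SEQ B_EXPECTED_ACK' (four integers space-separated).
After event 0: A_seq=35 A_ack=200 B_seq=200 B_ack=0
After event 1: A_seq=180 A_ack=200 B_seq=200 B_ack=0
After event 2: A_seq=180 A_ack=200 B_seq=200 B_ack=0
After event 3: A_seq=180 A_ack=200 B_seq=200 B_ack=180
After event 4: A_seq=306 A_ack=200 B_seq=200 B_ack=306
After event 5: A_seq=306 A_ack=236 B_seq=236 B_ack=306
After event 6: A_seq=306 A_ack=303 B_seq=303 B_ack=306
After event 7: A_seq=472 A_ack=303 B_seq=303 B_ack=472

Answer: 472 303 303 472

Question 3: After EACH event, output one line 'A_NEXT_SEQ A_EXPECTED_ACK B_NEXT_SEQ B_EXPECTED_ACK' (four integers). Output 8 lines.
35 200 200 0
180 200 200 0
180 200 200 0
180 200 200 180
306 200 200 306
306 236 236 306
306 303 303 306
472 303 303 472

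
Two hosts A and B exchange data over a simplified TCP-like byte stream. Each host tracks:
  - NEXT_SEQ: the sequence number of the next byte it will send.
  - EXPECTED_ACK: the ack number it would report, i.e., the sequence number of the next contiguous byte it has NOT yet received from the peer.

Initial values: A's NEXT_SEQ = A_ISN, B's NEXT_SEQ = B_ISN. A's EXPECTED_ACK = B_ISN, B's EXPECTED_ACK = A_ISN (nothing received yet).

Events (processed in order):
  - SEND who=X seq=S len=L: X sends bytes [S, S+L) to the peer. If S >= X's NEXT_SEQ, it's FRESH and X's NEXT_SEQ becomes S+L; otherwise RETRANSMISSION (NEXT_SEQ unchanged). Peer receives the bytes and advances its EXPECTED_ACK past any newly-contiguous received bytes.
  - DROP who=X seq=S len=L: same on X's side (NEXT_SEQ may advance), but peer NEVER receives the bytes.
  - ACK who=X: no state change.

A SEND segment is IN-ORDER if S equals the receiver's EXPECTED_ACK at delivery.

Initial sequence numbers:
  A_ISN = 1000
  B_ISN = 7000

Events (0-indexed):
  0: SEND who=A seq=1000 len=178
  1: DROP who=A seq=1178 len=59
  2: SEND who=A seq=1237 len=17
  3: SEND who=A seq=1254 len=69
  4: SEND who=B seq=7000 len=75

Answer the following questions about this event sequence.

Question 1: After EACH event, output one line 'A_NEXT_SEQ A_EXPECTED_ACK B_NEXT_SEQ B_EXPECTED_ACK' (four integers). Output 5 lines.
1178 7000 7000 1178
1237 7000 7000 1178
1254 7000 7000 1178
1323 7000 7000 1178
1323 7075 7075 1178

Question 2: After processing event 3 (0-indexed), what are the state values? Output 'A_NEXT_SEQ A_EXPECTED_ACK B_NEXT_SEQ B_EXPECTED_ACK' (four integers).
After event 0: A_seq=1178 A_ack=7000 B_seq=7000 B_ack=1178
After event 1: A_seq=1237 A_ack=7000 B_seq=7000 B_ack=1178
After event 2: A_seq=1254 A_ack=7000 B_seq=7000 B_ack=1178
After event 3: A_seq=1323 A_ack=7000 B_seq=7000 B_ack=1178

1323 7000 7000 1178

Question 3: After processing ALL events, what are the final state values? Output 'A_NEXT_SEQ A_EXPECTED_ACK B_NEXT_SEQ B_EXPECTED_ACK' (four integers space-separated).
After event 0: A_seq=1178 A_ack=7000 B_seq=7000 B_ack=1178
After event 1: A_seq=1237 A_ack=7000 B_seq=7000 B_ack=1178
After event 2: A_seq=1254 A_ack=7000 B_seq=7000 B_ack=1178
After event 3: A_seq=1323 A_ack=7000 B_seq=7000 B_ack=1178
After event 4: A_seq=1323 A_ack=7075 B_seq=7075 B_ack=1178

Answer: 1323 7075 7075 1178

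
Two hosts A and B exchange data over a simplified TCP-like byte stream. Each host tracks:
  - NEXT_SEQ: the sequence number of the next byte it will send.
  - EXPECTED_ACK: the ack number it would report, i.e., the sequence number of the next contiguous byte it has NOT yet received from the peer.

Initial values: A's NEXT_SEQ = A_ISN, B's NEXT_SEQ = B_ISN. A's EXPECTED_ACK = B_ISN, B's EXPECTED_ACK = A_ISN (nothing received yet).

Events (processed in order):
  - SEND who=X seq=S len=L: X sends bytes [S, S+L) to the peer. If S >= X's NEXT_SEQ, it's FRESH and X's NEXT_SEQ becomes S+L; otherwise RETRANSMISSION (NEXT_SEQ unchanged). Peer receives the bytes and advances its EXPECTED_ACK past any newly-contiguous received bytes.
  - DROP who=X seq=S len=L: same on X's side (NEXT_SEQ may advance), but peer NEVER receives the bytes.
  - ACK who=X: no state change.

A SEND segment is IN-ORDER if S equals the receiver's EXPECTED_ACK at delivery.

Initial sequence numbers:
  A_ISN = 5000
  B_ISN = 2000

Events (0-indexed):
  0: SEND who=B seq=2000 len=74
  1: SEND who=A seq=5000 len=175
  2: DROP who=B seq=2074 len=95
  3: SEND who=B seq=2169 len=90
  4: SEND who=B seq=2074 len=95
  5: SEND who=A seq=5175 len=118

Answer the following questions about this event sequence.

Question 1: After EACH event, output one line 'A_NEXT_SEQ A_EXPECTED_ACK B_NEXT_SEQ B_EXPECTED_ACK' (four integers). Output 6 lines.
5000 2074 2074 5000
5175 2074 2074 5175
5175 2074 2169 5175
5175 2074 2259 5175
5175 2259 2259 5175
5293 2259 2259 5293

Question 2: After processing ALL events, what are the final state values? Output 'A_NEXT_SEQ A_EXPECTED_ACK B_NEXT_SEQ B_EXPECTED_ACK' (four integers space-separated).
After event 0: A_seq=5000 A_ack=2074 B_seq=2074 B_ack=5000
After event 1: A_seq=5175 A_ack=2074 B_seq=2074 B_ack=5175
After event 2: A_seq=5175 A_ack=2074 B_seq=2169 B_ack=5175
After event 3: A_seq=5175 A_ack=2074 B_seq=2259 B_ack=5175
After event 4: A_seq=5175 A_ack=2259 B_seq=2259 B_ack=5175
After event 5: A_seq=5293 A_ack=2259 B_seq=2259 B_ack=5293

Answer: 5293 2259 2259 5293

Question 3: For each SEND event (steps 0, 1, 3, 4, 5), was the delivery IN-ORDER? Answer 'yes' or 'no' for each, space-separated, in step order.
Step 0: SEND seq=2000 -> in-order
Step 1: SEND seq=5000 -> in-order
Step 3: SEND seq=2169 -> out-of-order
Step 4: SEND seq=2074 -> in-order
Step 5: SEND seq=5175 -> in-order

Answer: yes yes no yes yes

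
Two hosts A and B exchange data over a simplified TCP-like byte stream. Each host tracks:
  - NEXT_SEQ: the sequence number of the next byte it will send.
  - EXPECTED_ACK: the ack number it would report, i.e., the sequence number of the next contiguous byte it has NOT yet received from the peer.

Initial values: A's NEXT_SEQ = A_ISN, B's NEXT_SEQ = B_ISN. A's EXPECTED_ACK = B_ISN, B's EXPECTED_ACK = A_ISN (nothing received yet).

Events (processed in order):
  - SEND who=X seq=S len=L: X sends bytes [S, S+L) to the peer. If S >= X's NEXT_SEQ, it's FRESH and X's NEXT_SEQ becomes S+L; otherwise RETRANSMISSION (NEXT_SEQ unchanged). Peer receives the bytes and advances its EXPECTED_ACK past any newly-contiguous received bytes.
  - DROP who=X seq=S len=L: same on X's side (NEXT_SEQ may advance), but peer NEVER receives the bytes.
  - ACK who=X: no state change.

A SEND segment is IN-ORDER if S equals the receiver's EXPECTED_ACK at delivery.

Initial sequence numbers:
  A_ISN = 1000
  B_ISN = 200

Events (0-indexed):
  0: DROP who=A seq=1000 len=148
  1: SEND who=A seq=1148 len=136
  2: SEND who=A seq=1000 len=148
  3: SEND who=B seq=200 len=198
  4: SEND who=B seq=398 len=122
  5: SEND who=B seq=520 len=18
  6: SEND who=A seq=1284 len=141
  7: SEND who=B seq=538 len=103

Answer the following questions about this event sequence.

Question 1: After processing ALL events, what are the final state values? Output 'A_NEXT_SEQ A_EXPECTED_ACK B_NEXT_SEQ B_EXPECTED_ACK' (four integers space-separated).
Answer: 1425 641 641 1425

Derivation:
After event 0: A_seq=1148 A_ack=200 B_seq=200 B_ack=1000
After event 1: A_seq=1284 A_ack=200 B_seq=200 B_ack=1000
After event 2: A_seq=1284 A_ack=200 B_seq=200 B_ack=1284
After event 3: A_seq=1284 A_ack=398 B_seq=398 B_ack=1284
After event 4: A_seq=1284 A_ack=520 B_seq=520 B_ack=1284
After event 5: A_seq=1284 A_ack=538 B_seq=538 B_ack=1284
After event 6: A_seq=1425 A_ack=538 B_seq=538 B_ack=1425
After event 7: A_seq=1425 A_ack=641 B_seq=641 B_ack=1425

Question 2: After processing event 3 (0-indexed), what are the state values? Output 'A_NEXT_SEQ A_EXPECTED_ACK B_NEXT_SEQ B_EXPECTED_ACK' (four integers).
After event 0: A_seq=1148 A_ack=200 B_seq=200 B_ack=1000
After event 1: A_seq=1284 A_ack=200 B_seq=200 B_ack=1000
After event 2: A_seq=1284 A_ack=200 B_seq=200 B_ack=1284
After event 3: A_seq=1284 A_ack=398 B_seq=398 B_ack=1284

1284 398 398 1284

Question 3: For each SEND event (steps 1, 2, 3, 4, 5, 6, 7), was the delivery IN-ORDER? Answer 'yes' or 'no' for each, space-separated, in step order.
Step 1: SEND seq=1148 -> out-of-order
Step 2: SEND seq=1000 -> in-order
Step 3: SEND seq=200 -> in-order
Step 4: SEND seq=398 -> in-order
Step 5: SEND seq=520 -> in-order
Step 6: SEND seq=1284 -> in-order
Step 7: SEND seq=538 -> in-order

Answer: no yes yes yes yes yes yes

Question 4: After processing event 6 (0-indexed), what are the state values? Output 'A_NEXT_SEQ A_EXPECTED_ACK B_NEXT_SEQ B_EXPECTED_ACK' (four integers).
After event 0: A_seq=1148 A_ack=200 B_seq=200 B_ack=1000
After event 1: A_seq=1284 A_ack=200 B_seq=200 B_ack=1000
After event 2: A_seq=1284 A_ack=200 B_seq=200 B_ack=1284
After event 3: A_seq=1284 A_ack=398 B_seq=398 B_ack=1284
After event 4: A_seq=1284 A_ack=520 B_seq=520 B_ack=1284
After event 5: A_seq=1284 A_ack=538 B_seq=538 B_ack=1284
After event 6: A_seq=1425 A_ack=538 B_seq=538 B_ack=1425

1425 538 538 1425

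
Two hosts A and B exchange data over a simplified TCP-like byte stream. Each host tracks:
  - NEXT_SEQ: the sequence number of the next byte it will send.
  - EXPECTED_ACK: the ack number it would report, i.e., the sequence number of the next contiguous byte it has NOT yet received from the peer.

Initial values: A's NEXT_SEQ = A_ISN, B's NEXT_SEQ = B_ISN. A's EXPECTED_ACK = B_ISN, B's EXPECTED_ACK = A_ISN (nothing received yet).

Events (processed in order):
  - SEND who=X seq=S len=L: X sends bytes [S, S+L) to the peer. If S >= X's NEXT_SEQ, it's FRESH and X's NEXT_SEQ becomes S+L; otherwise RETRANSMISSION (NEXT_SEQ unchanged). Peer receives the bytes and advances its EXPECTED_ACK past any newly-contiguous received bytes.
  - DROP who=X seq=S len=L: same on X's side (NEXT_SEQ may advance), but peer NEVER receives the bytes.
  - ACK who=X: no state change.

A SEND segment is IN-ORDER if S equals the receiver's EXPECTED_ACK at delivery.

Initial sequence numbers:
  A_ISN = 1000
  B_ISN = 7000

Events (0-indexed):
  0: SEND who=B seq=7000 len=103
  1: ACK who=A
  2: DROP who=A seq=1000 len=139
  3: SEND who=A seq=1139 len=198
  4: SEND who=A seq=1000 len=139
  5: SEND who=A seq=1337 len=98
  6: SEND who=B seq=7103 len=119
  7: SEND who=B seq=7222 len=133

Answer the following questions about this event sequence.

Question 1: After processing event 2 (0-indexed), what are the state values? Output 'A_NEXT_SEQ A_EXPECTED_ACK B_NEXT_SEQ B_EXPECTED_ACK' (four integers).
After event 0: A_seq=1000 A_ack=7103 B_seq=7103 B_ack=1000
After event 1: A_seq=1000 A_ack=7103 B_seq=7103 B_ack=1000
After event 2: A_seq=1139 A_ack=7103 B_seq=7103 B_ack=1000

1139 7103 7103 1000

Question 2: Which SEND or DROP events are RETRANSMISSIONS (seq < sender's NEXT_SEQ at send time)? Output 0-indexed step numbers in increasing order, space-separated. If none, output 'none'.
Step 0: SEND seq=7000 -> fresh
Step 2: DROP seq=1000 -> fresh
Step 3: SEND seq=1139 -> fresh
Step 4: SEND seq=1000 -> retransmit
Step 5: SEND seq=1337 -> fresh
Step 6: SEND seq=7103 -> fresh
Step 7: SEND seq=7222 -> fresh

Answer: 4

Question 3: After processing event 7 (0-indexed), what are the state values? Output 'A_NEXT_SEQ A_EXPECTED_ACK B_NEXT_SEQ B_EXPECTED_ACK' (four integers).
After event 0: A_seq=1000 A_ack=7103 B_seq=7103 B_ack=1000
After event 1: A_seq=1000 A_ack=7103 B_seq=7103 B_ack=1000
After event 2: A_seq=1139 A_ack=7103 B_seq=7103 B_ack=1000
After event 3: A_seq=1337 A_ack=7103 B_seq=7103 B_ack=1000
After event 4: A_seq=1337 A_ack=7103 B_seq=7103 B_ack=1337
After event 5: A_seq=1435 A_ack=7103 B_seq=7103 B_ack=1435
After event 6: A_seq=1435 A_ack=7222 B_seq=7222 B_ack=1435
After event 7: A_seq=1435 A_ack=7355 B_seq=7355 B_ack=1435

1435 7355 7355 1435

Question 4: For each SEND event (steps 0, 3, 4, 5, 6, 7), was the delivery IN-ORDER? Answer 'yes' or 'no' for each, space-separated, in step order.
Step 0: SEND seq=7000 -> in-order
Step 3: SEND seq=1139 -> out-of-order
Step 4: SEND seq=1000 -> in-order
Step 5: SEND seq=1337 -> in-order
Step 6: SEND seq=7103 -> in-order
Step 7: SEND seq=7222 -> in-order

Answer: yes no yes yes yes yes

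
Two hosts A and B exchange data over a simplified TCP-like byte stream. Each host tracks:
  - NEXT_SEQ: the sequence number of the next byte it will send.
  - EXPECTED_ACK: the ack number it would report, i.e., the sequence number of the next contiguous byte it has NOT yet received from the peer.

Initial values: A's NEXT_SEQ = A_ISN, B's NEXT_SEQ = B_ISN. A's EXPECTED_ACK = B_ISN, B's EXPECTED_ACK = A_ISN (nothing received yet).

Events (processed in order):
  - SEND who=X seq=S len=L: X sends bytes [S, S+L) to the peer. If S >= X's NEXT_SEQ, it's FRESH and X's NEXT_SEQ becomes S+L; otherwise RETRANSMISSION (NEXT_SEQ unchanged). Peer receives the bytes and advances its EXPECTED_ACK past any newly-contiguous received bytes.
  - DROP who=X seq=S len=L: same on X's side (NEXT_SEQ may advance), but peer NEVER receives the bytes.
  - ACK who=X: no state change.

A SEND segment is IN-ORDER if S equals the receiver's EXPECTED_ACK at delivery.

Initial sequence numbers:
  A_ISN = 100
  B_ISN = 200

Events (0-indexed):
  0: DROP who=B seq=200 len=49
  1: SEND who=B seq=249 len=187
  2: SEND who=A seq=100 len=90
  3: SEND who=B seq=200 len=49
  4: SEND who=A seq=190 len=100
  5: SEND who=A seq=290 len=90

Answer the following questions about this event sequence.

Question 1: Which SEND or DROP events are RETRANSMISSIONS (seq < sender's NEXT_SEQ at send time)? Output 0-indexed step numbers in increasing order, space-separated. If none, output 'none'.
Answer: 3

Derivation:
Step 0: DROP seq=200 -> fresh
Step 1: SEND seq=249 -> fresh
Step 2: SEND seq=100 -> fresh
Step 3: SEND seq=200 -> retransmit
Step 4: SEND seq=190 -> fresh
Step 5: SEND seq=290 -> fresh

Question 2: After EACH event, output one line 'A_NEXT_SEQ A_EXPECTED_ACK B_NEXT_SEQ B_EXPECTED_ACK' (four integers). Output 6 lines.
100 200 249 100
100 200 436 100
190 200 436 190
190 436 436 190
290 436 436 290
380 436 436 380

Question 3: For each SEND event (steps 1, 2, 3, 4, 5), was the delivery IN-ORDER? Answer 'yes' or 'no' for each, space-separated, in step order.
Step 1: SEND seq=249 -> out-of-order
Step 2: SEND seq=100 -> in-order
Step 3: SEND seq=200 -> in-order
Step 4: SEND seq=190 -> in-order
Step 5: SEND seq=290 -> in-order

Answer: no yes yes yes yes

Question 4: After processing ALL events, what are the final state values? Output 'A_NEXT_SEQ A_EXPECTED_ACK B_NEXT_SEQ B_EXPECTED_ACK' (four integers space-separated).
Answer: 380 436 436 380

Derivation:
After event 0: A_seq=100 A_ack=200 B_seq=249 B_ack=100
After event 1: A_seq=100 A_ack=200 B_seq=436 B_ack=100
After event 2: A_seq=190 A_ack=200 B_seq=436 B_ack=190
After event 3: A_seq=190 A_ack=436 B_seq=436 B_ack=190
After event 4: A_seq=290 A_ack=436 B_seq=436 B_ack=290
After event 5: A_seq=380 A_ack=436 B_seq=436 B_ack=380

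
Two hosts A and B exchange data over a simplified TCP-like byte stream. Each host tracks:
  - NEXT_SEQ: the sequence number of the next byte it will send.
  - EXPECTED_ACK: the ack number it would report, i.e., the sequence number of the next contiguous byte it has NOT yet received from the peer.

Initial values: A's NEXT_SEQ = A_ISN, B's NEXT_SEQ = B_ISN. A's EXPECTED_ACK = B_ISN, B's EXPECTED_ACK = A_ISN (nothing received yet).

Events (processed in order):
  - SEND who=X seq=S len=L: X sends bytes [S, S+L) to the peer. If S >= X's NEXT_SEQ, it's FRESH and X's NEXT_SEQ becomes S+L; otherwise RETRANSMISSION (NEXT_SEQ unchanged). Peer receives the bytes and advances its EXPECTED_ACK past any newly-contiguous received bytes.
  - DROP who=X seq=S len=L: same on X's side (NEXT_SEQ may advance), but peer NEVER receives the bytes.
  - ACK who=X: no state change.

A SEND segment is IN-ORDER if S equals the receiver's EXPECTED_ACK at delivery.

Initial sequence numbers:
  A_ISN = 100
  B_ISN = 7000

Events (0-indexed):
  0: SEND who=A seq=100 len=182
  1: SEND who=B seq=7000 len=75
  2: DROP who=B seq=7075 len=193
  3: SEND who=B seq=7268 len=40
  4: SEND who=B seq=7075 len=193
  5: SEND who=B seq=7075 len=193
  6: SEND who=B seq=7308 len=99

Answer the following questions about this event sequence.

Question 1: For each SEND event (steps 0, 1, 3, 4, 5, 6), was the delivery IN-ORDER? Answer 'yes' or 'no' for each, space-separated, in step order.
Answer: yes yes no yes no yes

Derivation:
Step 0: SEND seq=100 -> in-order
Step 1: SEND seq=7000 -> in-order
Step 3: SEND seq=7268 -> out-of-order
Step 4: SEND seq=7075 -> in-order
Step 5: SEND seq=7075 -> out-of-order
Step 6: SEND seq=7308 -> in-order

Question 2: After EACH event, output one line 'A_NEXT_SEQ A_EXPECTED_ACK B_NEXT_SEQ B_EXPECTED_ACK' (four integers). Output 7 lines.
282 7000 7000 282
282 7075 7075 282
282 7075 7268 282
282 7075 7308 282
282 7308 7308 282
282 7308 7308 282
282 7407 7407 282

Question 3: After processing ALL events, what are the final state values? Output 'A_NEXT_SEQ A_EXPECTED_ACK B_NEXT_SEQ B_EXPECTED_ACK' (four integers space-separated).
After event 0: A_seq=282 A_ack=7000 B_seq=7000 B_ack=282
After event 1: A_seq=282 A_ack=7075 B_seq=7075 B_ack=282
After event 2: A_seq=282 A_ack=7075 B_seq=7268 B_ack=282
After event 3: A_seq=282 A_ack=7075 B_seq=7308 B_ack=282
After event 4: A_seq=282 A_ack=7308 B_seq=7308 B_ack=282
After event 5: A_seq=282 A_ack=7308 B_seq=7308 B_ack=282
After event 6: A_seq=282 A_ack=7407 B_seq=7407 B_ack=282

Answer: 282 7407 7407 282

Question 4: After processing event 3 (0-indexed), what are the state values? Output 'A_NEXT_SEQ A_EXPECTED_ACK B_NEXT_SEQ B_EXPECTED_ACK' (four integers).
After event 0: A_seq=282 A_ack=7000 B_seq=7000 B_ack=282
After event 1: A_seq=282 A_ack=7075 B_seq=7075 B_ack=282
After event 2: A_seq=282 A_ack=7075 B_seq=7268 B_ack=282
After event 3: A_seq=282 A_ack=7075 B_seq=7308 B_ack=282

282 7075 7308 282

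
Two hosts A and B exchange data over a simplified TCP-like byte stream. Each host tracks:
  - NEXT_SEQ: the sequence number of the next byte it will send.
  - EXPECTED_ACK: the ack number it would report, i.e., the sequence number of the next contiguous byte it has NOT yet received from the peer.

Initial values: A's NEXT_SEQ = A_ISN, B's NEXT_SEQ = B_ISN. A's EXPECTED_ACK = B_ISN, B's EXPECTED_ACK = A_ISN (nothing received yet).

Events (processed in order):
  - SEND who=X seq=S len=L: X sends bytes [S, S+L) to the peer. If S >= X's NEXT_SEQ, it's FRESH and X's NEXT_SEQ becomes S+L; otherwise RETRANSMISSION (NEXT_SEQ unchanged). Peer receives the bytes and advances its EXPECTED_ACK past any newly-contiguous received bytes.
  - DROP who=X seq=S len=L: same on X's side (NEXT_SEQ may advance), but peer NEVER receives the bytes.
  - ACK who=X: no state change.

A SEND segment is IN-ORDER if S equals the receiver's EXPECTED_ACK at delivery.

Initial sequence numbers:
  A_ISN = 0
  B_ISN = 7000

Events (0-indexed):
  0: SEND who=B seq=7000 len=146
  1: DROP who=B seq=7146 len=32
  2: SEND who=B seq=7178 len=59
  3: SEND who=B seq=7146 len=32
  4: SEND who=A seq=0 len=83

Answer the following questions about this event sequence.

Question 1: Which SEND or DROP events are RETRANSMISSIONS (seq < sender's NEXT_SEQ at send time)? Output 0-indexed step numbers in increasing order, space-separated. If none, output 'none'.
Step 0: SEND seq=7000 -> fresh
Step 1: DROP seq=7146 -> fresh
Step 2: SEND seq=7178 -> fresh
Step 3: SEND seq=7146 -> retransmit
Step 4: SEND seq=0 -> fresh

Answer: 3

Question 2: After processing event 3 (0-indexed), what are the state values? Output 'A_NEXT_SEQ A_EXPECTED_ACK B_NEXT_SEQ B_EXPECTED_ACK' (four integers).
After event 0: A_seq=0 A_ack=7146 B_seq=7146 B_ack=0
After event 1: A_seq=0 A_ack=7146 B_seq=7178 B_ack=0
After event 2: A_seq=0 A_ack=7146 B_seq=7237 B_ack=0
After event 3: A_seq=0 A_ack=7237 B_seq=7237 B_ack=0

0 7237 7237 0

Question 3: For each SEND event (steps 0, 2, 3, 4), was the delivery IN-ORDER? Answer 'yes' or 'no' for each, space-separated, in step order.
Step 0: SEND seq=7000 -> in-order
Step 2: SEND seq=7178 -> out-of-order
Step 3: SEND seq=7146 -> in-order
Step 4: SEND seq=0 -> in-order

Answer: yes no yes yes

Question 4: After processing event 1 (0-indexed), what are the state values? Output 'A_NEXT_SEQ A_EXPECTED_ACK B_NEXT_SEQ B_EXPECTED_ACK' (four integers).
After event 0: A_seq=0 A_ack=7146 B_seq=7146 B_ack=0
After event 1: A_seq=0 A_ack=7146 B_seq=7178 B_ack=0

0 7146 7178 0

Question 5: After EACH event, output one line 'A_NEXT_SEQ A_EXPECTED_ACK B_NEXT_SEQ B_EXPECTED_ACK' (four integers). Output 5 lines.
0 7146 7146 0
0 7146 7178 0
0 7146 7237 0
0 7237 7237 0
83 7237 7237 83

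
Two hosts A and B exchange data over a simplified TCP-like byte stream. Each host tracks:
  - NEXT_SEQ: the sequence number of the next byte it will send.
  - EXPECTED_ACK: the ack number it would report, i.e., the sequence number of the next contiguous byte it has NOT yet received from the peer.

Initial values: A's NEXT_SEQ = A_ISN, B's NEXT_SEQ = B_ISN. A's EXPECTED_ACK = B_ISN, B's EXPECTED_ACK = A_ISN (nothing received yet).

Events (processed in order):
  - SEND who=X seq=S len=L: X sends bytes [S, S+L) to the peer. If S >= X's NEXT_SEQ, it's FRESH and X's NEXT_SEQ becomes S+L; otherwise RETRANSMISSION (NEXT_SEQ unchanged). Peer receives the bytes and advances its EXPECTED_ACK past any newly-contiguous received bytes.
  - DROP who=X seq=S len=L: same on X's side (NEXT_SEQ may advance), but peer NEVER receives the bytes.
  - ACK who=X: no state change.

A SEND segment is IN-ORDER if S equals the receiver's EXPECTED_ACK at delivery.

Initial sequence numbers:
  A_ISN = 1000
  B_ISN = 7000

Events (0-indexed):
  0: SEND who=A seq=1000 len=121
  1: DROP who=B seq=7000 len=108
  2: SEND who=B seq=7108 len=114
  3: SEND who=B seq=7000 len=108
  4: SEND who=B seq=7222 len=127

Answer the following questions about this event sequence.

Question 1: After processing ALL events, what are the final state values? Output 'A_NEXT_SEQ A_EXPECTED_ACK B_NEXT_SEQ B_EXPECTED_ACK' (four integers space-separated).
Answer: 1121 7349 7349 1121

Derivation:
After event 0: A_seq=1121 A_ack=7000 B_seq=7000 B_ack=1121
After event 1: A_seq=1121 A_ack=7000 B_seq=7108 B_ack=1121
After event 2: A_seq=1121 A_ack=7000 B_seq=7222 B_ack=1121
After event 3: A_seq=1121 A_ack=7222 B_seq=7222 B_ack=1121
After event 4: A_seq=1121 A_ack=7349 B_seq=7349 B_ack=1121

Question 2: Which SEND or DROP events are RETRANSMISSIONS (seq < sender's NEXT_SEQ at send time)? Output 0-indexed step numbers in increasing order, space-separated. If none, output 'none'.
Step 0: SEND seq=1000 -> fresh
Step 1: DROP seq=7000 -> fresh
Step 2: SEND seq=7108 -> fresh
Step 3: SEND seq=7000 -> retransmit
Step 4: SEND seq=7222 -> fresh

Answer: 3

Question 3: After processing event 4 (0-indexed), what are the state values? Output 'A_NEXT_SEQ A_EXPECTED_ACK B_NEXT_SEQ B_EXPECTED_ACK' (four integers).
After event 0: A_seq=1121 A_ack=7000 B_seq=7000 B_ack=1121
After event 1: A_seq=1121 A_ack=7000 B_seq=7108 B_ack=1121
After event 2: A_seq=1121 A_ack=7000 B_seq=7222 B_ack=1121
After event 3: A_seq=1121 A_ack=7222 B_seq=7222 B_ack=1121
After event 4: A_seq=1121 A_ack=7349 B_seq=7349 B_ack=1121

1121 7349 7349 1121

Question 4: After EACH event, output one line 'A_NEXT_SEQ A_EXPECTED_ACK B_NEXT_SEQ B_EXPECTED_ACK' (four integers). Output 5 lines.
1121 7000 7000 1121
1121 7000 7108 1121
1121 7000 7222 1121
1121 7222 7222 1121
1121 7349 7349 1121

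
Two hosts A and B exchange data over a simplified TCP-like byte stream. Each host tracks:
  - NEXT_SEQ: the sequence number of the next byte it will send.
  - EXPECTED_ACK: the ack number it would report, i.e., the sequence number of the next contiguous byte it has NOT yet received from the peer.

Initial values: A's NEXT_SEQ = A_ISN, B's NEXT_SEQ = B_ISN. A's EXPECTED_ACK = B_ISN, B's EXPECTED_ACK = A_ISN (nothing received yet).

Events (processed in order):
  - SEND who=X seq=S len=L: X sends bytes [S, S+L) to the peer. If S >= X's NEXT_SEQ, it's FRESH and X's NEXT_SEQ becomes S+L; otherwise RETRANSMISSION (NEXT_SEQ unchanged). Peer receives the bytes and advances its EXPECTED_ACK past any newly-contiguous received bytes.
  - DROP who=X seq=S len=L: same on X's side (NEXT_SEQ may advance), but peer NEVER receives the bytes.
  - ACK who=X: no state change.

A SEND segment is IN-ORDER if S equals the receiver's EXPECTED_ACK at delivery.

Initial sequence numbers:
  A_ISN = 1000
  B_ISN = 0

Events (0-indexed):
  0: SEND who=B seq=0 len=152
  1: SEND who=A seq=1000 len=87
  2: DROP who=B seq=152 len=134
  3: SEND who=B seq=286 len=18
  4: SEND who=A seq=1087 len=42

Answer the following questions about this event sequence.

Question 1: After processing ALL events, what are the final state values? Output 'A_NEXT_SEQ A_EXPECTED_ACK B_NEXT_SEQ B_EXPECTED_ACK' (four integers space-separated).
After event 0: A_seq=1000 A_ack=152 B_seq=152 B_ack=1000
After event 1: A_seq=1087 A_ack=152 B_seq=152 B_ack=1087
After event 2: A_seq=1087 A_ack=152 B_seq=286 B_ack=1087
After event 3: A_seq=1087 A_ack=152 B_seq=304 B_ack=1087
After event 4: A_seq=1129 A_ack=152 B_seq=304 B_ack=1129

Answer: 1129 152 304 1129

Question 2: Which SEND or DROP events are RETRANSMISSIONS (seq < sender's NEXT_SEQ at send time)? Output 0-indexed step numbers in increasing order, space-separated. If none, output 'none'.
Answer: none

Derivation:
Step 0: SEND seq=0 -> fresh
Step 1: SEND seq=1000 -> fresh
Step 2: DROP seq=152 -> fresh
Step 3: SEND seq=286 -> fresh
Step 4: SEND seq=1087 -> fresh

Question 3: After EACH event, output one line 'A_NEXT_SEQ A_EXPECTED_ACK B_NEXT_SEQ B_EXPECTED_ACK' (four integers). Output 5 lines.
1000 152 152 1000
1087 152 152 1087
1087 152 286 1087
1087 152 304 1087
1129 152 304 1129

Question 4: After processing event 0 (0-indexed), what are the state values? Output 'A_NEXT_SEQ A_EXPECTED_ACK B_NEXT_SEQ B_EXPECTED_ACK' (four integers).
After event 0: A_seq=1000 A_ack=152 B_seq=152 B_ack=1000

1000 152 152 1000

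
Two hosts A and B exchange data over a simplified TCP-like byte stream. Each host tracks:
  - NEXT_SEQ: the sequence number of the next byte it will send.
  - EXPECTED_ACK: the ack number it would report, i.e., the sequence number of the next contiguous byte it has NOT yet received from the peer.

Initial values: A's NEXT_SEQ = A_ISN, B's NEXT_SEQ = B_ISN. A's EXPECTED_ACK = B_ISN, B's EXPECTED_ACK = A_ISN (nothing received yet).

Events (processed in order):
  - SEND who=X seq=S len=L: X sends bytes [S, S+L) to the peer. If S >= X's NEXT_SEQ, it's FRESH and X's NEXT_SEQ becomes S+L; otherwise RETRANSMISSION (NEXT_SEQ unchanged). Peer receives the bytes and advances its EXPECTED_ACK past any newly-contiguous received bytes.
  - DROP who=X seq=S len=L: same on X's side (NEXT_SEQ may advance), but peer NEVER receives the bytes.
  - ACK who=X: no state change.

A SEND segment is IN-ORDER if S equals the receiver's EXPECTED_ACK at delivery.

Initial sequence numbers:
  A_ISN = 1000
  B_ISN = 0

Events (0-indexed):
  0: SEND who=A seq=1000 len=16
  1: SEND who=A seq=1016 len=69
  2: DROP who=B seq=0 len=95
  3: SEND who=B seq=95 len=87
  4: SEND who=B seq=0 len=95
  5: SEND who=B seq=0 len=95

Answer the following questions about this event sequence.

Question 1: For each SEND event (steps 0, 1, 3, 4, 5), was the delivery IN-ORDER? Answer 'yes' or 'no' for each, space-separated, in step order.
Step 0: SEND seq=1000 -> in-order
Step 1: SEND seq=1016 -> in-order
Step 3: SEND seq=95 -> out-of-order
Step 4: SEND seq=0 -> in-order
Step 5: SEND seq=0 -> out-of-order

Answer: yes yes no yes no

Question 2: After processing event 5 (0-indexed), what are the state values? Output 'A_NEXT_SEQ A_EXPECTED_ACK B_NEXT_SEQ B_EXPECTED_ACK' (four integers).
After event 0: A_seq=1016 A_ack=0 B_seq=0 B_ack=1016
After event 1: A_seq=1085 A_ack=0 B_seq=0 B_ack=1085
After event 2: A_seq=1085 A_ack=0 B_seq=95 B_ack=1085
After event 3: A_seq=1085 A_ack=0 B_seq=182 B_ack=1085
After event 4: A_seq=1085 A_ack=182 B_seq=182 B_ack=1085
After event 5: A_seq=1085 A_ack=182 B_seq=182 B_ack=1085

1085 182 182 1085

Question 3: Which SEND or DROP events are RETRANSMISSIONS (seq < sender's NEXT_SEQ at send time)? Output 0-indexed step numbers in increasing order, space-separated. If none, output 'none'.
Answer: 4 5

Derivation:
Step 0: SEND seq=1000 -> fresh
Step 1: SEND seq=1016 -> fresh
Step 2: DROP seq=0 -> fresh
Step 3: SEND seq=95 -> fresh
Step 4: SEND seq=0 -> retransmit
Step 5: SEND seq=0 -> retransmit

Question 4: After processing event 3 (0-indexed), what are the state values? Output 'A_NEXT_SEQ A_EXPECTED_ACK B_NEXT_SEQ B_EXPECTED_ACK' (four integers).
After event 0: A_seq=1016 A_ack=0 B_seq=0 B_ack=1016
After event 1: A_seq=1085 A_ack=0 B_seq=0 B_ack=1085
After event 2: A_seq=1085 A_ack=0 B_seq=95 B_ack=1085
After event 3: A_seq=1085 A_ack=0 B_seq=182 B_ack=1085

1085 0 182 1085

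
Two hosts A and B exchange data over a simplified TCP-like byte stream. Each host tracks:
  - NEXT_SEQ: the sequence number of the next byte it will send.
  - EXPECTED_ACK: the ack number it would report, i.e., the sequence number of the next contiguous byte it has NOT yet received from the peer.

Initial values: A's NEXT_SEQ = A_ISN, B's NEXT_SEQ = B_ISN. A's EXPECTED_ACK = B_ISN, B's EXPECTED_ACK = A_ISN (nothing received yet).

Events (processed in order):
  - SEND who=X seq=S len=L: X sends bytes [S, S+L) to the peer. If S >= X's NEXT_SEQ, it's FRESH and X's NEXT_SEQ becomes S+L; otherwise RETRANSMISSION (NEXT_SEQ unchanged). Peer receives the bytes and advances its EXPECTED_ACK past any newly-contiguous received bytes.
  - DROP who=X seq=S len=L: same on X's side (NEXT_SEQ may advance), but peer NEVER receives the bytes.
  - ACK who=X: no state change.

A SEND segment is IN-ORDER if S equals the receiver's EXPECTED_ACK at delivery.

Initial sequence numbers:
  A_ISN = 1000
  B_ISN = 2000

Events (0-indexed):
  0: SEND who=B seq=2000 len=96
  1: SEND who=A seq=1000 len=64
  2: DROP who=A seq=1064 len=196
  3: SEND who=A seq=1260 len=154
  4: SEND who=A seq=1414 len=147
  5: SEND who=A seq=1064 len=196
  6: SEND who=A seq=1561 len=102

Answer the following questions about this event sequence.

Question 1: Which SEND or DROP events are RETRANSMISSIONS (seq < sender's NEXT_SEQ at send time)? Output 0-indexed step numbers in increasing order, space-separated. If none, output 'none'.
Step 0: SEND seq=2000 -> fresh
Step 1: SEND seq=1000 -> fresh
Step 2: DROP seq=1064 -> fresh
Step 3: SEND seq=1260 -> fresh
Step 4: SEND seq=1414 -> fresh
Step 5: SEND seq=1064 -> retransmit
Step 6: SEND seq=1561 -> fresh

Answer: 5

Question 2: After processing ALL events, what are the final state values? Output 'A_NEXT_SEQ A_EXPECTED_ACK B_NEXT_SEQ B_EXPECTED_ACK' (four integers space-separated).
Answer: 1663 2096 2096 1663

Derivation:
After event 0: A_seq=1000 A_ack=2096 B_seq=2096 B_ack=1000
After event 1: A_seq=1064 A_ack=2096 B_seq=2096 B_ack=1064
After event 2: A_seq=1260 A_ack=2096 B_seq=2096 B_ack=1064
After event 3: A_seq=1414 A_ack=2096 B_seq=2096 B_ack=1064
After event 4: A_seq=1561 A_ack=2096 B_seq=2096 B_ack=1064
After event 5: A_seq=1561 A_ack=2096 B_seq=2096 B_ack=1561
After event 6: A_seq=1663 A_ack=2096 B_seq=2096 B_ack=1663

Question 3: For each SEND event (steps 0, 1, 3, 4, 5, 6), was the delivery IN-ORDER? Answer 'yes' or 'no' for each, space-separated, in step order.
Answer: yes yes no no yes yes

Derivation:
Step 0: SEND seq=2000 -> in-order
Step 1: SEND seq=1000 -> in-order
Step 3: SEND seq=1260 -> out-of-order
Step 4: SEND seq=1414 -> out-of-order
Step 5: SEND seq=1064 -> in-order
Step 6: SEND seq=1561 -> in-order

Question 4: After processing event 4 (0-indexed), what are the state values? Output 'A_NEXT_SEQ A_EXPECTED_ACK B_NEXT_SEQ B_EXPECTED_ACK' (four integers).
After event 0: A_seq=1000 A_ack=2096 B_seq=2096 B_ack=1000
After event 1: A_seq=1064 A_ack=2096 B_seq=2096 B_ack=1064
After event 2: A_seq=1260 A_ack=2096 B_seq=2096 B_ack=1064
After event 3: A_seq=1414 A_ack=2096 B_seq=2096 B_ack=1064
After event 4: A_seq=1561 A_ack=2096 B_seq=2096 B_ack=1064

1561 2096 2096 1064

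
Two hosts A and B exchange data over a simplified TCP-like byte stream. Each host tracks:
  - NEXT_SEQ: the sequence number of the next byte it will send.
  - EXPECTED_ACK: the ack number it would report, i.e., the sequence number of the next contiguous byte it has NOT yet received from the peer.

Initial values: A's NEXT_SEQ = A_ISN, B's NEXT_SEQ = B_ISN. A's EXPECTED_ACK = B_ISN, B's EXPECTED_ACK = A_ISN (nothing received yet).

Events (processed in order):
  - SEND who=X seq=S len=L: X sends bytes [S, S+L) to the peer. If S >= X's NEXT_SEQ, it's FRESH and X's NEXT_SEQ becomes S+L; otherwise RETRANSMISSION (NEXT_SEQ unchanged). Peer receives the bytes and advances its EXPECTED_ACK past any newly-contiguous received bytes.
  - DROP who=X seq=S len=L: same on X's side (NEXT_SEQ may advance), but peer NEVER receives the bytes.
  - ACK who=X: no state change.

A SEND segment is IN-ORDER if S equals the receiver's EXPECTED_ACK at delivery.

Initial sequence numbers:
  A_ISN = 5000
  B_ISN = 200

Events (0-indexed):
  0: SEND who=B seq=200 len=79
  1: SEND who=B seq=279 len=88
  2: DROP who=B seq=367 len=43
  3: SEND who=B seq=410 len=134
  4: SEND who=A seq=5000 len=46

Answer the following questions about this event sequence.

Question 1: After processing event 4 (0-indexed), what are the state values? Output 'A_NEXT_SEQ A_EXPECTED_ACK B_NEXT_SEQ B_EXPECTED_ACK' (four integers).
After event 0: A_seq=5000 A_ack=279 B_seq=279 B_ack=5000
After event 1: A_seq=5000 A_ack=367 B_seq=367 B_ack=5000
After event 2: A_seq=5000 A_ack=367 B_seq=410 B_ack=5000
After event 3: A_seq=5000 A_ack=367 B_seq=544 B_ack=5000
After event 4: A_seq=5046 A_ack=367 B_seq=544 B_ack=5046

5046 367 544 5046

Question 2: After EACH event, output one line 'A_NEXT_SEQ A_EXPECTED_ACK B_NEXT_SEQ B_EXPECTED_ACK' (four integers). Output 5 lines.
5000 279 279 5000
5000 367 367 5000
5000 367 410 5000
5000 367 544 5000
5046 367 544 5046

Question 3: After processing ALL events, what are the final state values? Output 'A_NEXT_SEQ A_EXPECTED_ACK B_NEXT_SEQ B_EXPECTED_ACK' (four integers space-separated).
After event 0: A_seq=5000 A_ack=279 B_seq=279 B_ack=5000
After event 1: A_seq=5000 A_ack=367 B_seq=367 B_ack=5000
After event 2: A_seq=5000 A_ack=367 B_seq=410 B_ack=5000
After event 3: A_seq=5000 A_ack=367 B_seq=544 B_ack=5000
After event 4: A_seq=5046 A_ack=367 B_seq=544 B_ack=5046

Answer: 5046 367 544 5046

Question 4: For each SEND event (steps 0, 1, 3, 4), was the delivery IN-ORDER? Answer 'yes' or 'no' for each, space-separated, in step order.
Answer: yes yes no yes

Derivation:
Step 0: SEND seq=200 -> in-order
Step 1: SEND seq=279 -> in-order
Step 3: SEND seq=410 -> out-of-order
Step 4: SEND seq=5000 -> in-order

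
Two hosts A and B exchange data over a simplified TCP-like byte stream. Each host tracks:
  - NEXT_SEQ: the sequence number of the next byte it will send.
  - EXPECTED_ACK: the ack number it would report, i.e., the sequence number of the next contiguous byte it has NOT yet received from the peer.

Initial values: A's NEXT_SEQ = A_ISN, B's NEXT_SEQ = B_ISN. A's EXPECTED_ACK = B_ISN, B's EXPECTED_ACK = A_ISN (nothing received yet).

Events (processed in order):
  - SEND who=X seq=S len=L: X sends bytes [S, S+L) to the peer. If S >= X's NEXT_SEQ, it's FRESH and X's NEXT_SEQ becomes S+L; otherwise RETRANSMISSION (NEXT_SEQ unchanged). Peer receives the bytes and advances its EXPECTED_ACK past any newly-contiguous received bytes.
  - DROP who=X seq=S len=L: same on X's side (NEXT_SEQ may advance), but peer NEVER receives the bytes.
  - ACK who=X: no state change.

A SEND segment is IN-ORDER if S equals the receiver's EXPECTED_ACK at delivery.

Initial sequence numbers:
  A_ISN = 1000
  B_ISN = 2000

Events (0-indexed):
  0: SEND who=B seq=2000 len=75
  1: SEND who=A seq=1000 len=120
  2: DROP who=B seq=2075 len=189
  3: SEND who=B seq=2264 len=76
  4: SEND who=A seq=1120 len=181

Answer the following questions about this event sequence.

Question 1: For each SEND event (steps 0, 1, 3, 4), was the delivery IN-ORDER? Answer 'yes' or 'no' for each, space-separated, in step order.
Step 0: SEND seq=2000 -> in-order
Step 1: SEND seq=1000 -> in-order
Step 3: SEND seq=2264 -> out-of-order
Step 4: SEND seq=1120 -> in-order

Answer: yes yes no yes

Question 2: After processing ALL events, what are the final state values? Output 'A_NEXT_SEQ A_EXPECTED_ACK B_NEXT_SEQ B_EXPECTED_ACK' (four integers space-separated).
After event 0: A_seq=1000 A_ack=2075 B_seq=2075 B_ack=1000
After event 1: A_seq=1120 A_ack=2075 B_seq=2075 B_ack=1120
After event 2: A_seq=1120 A_ack=2075 B_seq=2264 B_ack=1120
After event 3: A_seq=1120 A_ack=2075 B_seq=2340 B_ack=1120
After event 4: A_seq=1301 A_ack=2075 B_seq=2340 B_ack=1301

Answer: 1301 2075 2340 1301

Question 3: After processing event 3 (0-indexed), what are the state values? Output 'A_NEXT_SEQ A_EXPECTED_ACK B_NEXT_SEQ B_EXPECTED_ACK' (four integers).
After event 0: A_seq=1000 A_ack=2075 B_seq=2075 B_ack=1000
After event 1: A_seq=1120 A_ack=2075 B_seq=2075 B_ack=1120
After event 2: A_seq=1120 A_ack=2075 B_seq=2264 B_ack=1120
After event 3: A_seq=1120 A_ack=2075 B_seq=2340 B_ack=1120

1120 2075 2340 1120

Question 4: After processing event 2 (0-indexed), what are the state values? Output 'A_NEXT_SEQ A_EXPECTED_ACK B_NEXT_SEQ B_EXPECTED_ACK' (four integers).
After event 0: A_seq=1000 A_ack=2075 B_seq=2075 B_ack=1000
After event 1: A_seq=1120 A_ack=2075 B_seq=2075 B_ack=1120
After event 2: A_seq=1120 A_ack=2075 B_seq=2264 B_ack=1120

1120 2075 2264 1120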